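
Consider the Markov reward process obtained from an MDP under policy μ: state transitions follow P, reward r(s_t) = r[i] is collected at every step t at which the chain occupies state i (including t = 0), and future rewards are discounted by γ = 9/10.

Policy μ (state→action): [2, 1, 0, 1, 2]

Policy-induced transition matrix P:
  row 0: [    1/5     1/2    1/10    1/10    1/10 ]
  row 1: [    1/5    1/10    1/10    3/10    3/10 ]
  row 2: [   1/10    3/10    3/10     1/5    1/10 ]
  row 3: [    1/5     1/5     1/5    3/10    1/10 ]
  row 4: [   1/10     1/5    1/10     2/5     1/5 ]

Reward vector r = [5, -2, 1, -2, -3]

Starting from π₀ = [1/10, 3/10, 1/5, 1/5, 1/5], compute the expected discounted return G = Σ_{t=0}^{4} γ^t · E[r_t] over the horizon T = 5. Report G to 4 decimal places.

t=0: π = [0.1000, 0.3000, 0.2000, 0.2000, 0.2000], E[r] = -0.9000, γ^t·E[r] = -0.900000, running G = -0.900000
t=1: π = [0.1600, 0.2200, 0.1600, 0.2800, 0.1800], E[r] = -0.5800, γ^t·E[r] = -0.522000, running G = -1.422000
t=2: π = [0.1660, 0.2420, 0.1600, 0.2700, 0.1620], E[r] = -0.5200, γ^t·E[r] = -0.421200, running G = -1.843200
t=3: π = [0.1678, 0.2416, 0.1590, 0.2670, 0.1646], E[r] = -0.5130, γ^t·E[r] = -0.373977, running G = -2.217177
t=4: π = [0.1676, 0.2421, 0.1585, 0.2670, 0.1648], E[r] = -0.5158, γ^t·E[r] = -0.338416, running G = -2.555593

G = -2.5556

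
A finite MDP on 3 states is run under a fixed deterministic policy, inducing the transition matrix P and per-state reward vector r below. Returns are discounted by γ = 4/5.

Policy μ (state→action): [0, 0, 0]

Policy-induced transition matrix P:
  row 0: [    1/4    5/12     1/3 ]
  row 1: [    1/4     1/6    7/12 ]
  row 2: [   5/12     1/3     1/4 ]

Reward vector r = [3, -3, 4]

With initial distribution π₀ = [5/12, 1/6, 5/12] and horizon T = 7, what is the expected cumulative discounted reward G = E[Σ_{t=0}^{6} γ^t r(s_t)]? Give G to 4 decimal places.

t=0: π = [0.4167, 0.1667, 0.4167], E[r] = 2.4167, γ^t·E[r] = 2.416667, running G = 2.416667
t=1: π = [0.3194, 0.3403, 0.3403], E[r] = 1.2986, γ^t·E[r] = 1.038889, running G = 3.455556
t=2: π = [0.3067, 0.3032, 0.3900], E[r] = 1.5706, γ^t·E[r] = 1.005185, running G = 4.460741
t=3: π = [0.3150, 0.3084, 0.3766], E[r] = 1.5265, γ^t·E[r] = 0.781580, running G = 5.242321
t=4: π = [0.3128, 0.3082, 0.3790], E[r] = 1.5299, γ^t·E[r] = 0.626640, running G = 5.868961
t=5: π = [0.3132, 0.3080, 0.3788], E[r] = 1.5306, γ^t·E[r] = 0.501547, running G = 6.370508
t=6: π = [0.3131, 0.3081, 0.3788], E[r] = 1.5302, γ^t·E[r] = 0.401138, running G = 6.771647

G = 6.7716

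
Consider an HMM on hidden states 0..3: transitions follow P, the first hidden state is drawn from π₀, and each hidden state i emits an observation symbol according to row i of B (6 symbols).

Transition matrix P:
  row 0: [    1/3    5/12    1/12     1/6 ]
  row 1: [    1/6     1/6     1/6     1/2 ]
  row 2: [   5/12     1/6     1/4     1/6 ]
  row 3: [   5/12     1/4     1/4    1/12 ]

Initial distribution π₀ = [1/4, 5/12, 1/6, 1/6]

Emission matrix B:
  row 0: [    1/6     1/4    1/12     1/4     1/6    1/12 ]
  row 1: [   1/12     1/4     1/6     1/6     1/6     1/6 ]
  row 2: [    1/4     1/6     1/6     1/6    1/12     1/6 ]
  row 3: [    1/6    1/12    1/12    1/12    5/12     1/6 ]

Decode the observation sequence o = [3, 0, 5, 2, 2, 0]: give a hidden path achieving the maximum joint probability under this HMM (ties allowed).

t=0: δ = [6.250e-02, 6.944e-02, 2.778e-02, 1.389e-02]  (obs o_0=3)
t=1: δ = [3.472e-03, 2.170e-03, 2.894e-03, 5.787e-03]  ψ = [0, 0, 1, 1]  (obs o_1=0)
t=2: δ = [2.009e-04, 2.411e-04, 2.411e-04, 1.808e-04]  ψ = [3, 0, 3, 1]  (obs o_2=5)
t=3: δ = [8.372e-06, 1.395e-05, 1.005e-05, 1.005e-05]  ψ = [2, 0, 2, 1]  (obs o_3=2)
t=4: δ = [3.489e-07, 5.814e-07, 4.186e-07, 5.814e-07]  ψ = [2, 0, 2, 1]  (obs o_4=2)
t=5: δ = [4.038e-08, 1.211e-08, 3.634e-08, 4.845e-08]  ψ = [3, 0, 3, 1]  (obs o_5=0)
backtrack: best end state = 3; path = [1, 3, 2, 0, 1, 3]

path = [1, 3, 2, 0, 1, 3]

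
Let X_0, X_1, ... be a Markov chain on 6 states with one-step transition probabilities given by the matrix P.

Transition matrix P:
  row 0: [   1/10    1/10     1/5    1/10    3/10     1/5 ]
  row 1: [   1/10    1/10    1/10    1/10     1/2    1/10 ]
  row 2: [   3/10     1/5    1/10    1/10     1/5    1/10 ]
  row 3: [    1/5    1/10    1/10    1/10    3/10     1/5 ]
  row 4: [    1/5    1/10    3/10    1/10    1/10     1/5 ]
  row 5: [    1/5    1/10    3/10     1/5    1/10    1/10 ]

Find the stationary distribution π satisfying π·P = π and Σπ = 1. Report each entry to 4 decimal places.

π = [0.1887, 0.1195, 0.1951, 0.1153, 0.2281, 0.1532]

Balance equations π_j = Σ_i π_i·P[i][j]:
  π_0 = 1/10·π_0 + 1/10·π_1 + 3/10·π_2 + 1/5·π_3 + 1/5·π_4 + 1/5·π_5
  π_1 = 1/10·π_0 + 1/10·π_1 + 1/5·π_2 + 1/10·π_3 + 1/10·π_4 + 1/10·π_5
  π_2 = 1/5·π_0 + 1/10·π_1 + 1/10·π_2 + 1/10·π_3 + 3/10·π_4 + 3/10·π_5
  π_3 = 1/10·π_0 + 1/10·π_1 + 1/10·π_2 + 1/10·π_3 + 1/10·π_4 + 1/5·π_5
  π_4 = 3/10·π_0 + 1/2·π_1 + 1/5·π_2 + 3/10·π_3 + 1/10·π_4 + 1/10·π_5
  normalize: π_0 + π_1 + π_2 + π_3 + π_4 + π_5 = 1
Solving the linear system gives exactly π = [2333/12364, 403/3372, 329/1686, 8555/74184, 5641/24728, 5683/37092].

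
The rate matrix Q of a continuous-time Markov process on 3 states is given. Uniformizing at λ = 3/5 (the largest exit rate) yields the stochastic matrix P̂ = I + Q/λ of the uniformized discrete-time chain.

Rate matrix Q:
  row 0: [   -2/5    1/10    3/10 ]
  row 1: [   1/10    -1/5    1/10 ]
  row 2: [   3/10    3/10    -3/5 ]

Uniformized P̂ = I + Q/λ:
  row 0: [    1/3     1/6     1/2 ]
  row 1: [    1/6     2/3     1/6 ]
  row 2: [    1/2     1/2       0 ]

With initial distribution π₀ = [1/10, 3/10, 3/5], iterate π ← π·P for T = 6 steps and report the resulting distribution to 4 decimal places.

π = [0.2898, 0.4834, 0.2268]

t=0: π = [0.1000, 0.3000, 0.6000]
t=1: π = [0.3833, 0.5167, 0.1000]
t=2: π = [0.2639, 0.4583, 0.2778]
t=3: π = [0.3032, 0.4884, 0.2083]
t=4: π = [0.2867, 0.4803, 0.2330]
t=5: π = [0.2921, 0.4845, 0.2234]
t=6: π = [0.2898, 0.4834, 0.2268]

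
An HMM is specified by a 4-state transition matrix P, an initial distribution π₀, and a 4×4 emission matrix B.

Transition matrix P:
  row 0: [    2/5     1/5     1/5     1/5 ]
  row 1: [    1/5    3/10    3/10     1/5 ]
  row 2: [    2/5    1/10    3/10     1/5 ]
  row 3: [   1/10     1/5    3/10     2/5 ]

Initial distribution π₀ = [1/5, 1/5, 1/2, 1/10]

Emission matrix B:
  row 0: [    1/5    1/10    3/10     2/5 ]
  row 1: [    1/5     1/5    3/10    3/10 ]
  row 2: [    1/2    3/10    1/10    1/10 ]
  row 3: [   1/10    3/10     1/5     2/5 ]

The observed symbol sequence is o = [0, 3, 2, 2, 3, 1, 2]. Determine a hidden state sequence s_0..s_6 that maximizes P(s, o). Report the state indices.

t=0: δ = [4.000e-02, 4.000e-02, 2.500e-01, 1.000e-02]  (obs o_0=0)
t=1: δ = [4.000e-02, 7.500e-03, 7.500e-03, 2.000e-02]  ψ = [2, 2, 2, 2]  (obs o_1=3)
t=2: δ = [4.800e-03, 2.400e-03, 8.000e-04, 1.600e-03]  ψ = [0, 0, 0, 0]  (obs o_2=2)
t=3: δ = [5.760e-04, 2.880e-04, 9.600e-05, 1.920e-04]  ψ = [0, 0, 0, 0]  (obs o_3=2)
t=4: δ = [9.216e-05, 3.456e-05, 1.152e-05, 4.608e-05]  ψ = [0, 0, 0, 0]  (obs o_4=3)
t=5: δ = [3.686e-06, 3.686e-06, 5.530e-06, 5.530e-06]  ψ = [0, 0, 0, 0]  (obs o_5=1)
t=6: δ = [6.636e-07, 3.318e-07, 1.659e-07, 4.424e-07]  ψ = [2, 1, 2, 3]  (obs o_6=2)
backtrack: best end state = 0; path = [2, 0, 0, 0, 0, 2, 0]

path = [2, 0, 0, 0, 0, 2, 0]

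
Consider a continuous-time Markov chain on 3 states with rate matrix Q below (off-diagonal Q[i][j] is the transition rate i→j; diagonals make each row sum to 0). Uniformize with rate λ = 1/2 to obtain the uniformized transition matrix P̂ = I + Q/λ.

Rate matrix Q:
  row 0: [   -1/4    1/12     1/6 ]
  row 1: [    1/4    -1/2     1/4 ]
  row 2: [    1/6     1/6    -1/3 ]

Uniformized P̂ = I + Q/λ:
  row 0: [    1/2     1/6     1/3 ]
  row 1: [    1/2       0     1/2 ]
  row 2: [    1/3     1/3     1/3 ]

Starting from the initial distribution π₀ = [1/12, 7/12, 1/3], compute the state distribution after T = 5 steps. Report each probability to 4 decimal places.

t=0: π = [0.0833, 0.5833, 0.3333]
t=1: π = [0.4444, 0.1250, 0.4306]
t=2: π = [0.4282, 0.2176, 0.3542]
t=3: π = [0.4410, 0.1894, 0.3696]
t=4: π = [0.4384, 0.1967, 0.3649]
t=5: π = [0.4392, 0.1947, 0.3661]

π = [0.4392, 0.1947, 0.3661]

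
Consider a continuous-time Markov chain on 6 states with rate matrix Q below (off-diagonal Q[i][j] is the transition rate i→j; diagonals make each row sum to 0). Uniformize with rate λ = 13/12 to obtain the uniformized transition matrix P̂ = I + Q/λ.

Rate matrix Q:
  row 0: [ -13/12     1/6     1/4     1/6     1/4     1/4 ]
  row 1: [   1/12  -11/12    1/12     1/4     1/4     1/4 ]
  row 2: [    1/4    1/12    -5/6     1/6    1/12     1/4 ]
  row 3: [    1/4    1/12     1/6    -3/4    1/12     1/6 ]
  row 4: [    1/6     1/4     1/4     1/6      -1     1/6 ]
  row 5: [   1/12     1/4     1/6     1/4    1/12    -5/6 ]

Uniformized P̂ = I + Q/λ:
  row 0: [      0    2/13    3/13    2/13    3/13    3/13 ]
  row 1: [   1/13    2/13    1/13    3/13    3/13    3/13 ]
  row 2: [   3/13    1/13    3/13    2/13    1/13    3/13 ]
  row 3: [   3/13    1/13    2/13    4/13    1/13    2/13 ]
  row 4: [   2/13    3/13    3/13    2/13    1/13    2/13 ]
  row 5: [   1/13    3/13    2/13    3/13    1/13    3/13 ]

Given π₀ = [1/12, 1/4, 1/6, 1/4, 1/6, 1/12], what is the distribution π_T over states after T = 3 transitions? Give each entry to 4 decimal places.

π = [0.1360, 0.1488, 0.1757, 0.2139, 0.1206, 0.2050]

t=0: π = [0.0833, 0.2500, 0.1667, 0.2500, 0.1667, 0.0833]
t=1: π = [0.1474, 0.1410, 0.1667, 0.2179, 0.1282, 0.1987]
t=2: π = [0.1346, 0.1494, 0.1770, 0.2135, 0.1213, 0.2041]
t=3: π = [0.1360, 0.1488, 0.1757, 0.2139, 0.1206, 0.2050]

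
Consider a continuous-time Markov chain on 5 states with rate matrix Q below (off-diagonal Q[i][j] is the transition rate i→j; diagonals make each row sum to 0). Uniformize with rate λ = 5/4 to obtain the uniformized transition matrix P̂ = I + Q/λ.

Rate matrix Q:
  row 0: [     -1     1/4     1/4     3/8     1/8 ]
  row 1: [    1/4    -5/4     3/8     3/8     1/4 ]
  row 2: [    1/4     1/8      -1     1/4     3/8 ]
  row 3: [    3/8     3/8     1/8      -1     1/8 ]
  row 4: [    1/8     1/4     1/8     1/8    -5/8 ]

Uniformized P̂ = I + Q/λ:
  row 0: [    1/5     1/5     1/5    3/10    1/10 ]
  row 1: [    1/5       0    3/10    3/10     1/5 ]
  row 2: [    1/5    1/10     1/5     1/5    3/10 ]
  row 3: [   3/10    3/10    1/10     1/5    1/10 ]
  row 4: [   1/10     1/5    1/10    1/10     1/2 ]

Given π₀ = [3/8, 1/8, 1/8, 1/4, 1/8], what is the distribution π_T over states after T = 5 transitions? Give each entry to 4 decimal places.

π = [0.1964, 0.1701, 0.1709, 0.2118, 0.2508]

t=0: π = [0.3750, 0.1250, 0.1250, 0.2500, 0.1250]
t=1: π = [0.2125, 0.1875, 0.1750, 0.2375, 0.1875]
t=2: π = [0.2050, 0.1688, 0.1763, 0.2213, 0.2288]
t=3: π = [0.1993, 0.1708, 0.1719, 0.2145, 0.2436]
t=4: π = [0.1971, 0.1701, 0.1713, 0.2126, 0.2489]
t=5: π = [0.1964, 0.1701, 0.1709, 0.2118, 0.2508]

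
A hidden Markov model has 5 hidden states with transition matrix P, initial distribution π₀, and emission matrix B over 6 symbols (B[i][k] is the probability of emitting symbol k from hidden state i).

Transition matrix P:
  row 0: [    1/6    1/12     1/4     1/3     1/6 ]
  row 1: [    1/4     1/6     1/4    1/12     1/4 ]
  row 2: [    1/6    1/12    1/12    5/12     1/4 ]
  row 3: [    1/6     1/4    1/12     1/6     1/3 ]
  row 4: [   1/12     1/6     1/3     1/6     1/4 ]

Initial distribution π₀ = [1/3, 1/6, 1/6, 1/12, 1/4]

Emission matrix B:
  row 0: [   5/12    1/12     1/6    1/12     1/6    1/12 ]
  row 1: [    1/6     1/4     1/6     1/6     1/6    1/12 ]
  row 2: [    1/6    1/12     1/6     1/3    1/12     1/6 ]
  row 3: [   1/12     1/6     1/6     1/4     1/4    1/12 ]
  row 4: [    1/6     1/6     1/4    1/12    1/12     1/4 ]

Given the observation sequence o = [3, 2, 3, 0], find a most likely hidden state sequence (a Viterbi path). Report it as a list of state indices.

t=0: δ = [2.778e-02, 2.778e-02, 5.556e-02, 2.083e-02, 2.083e-02]  (obs o_0=3)
t=1: δ = [1.543e-03, 8.681e-04, 1.157e-03, 3.858e-03, 3.472e-03]  ψ = [2, 3, 0, 2, 2]  (obs o_1=2)
t=2: δ = [5.358e-05, 1.608e-04, 3.858e-04, 1.608e-04, 1.072e-04]  ψ = [3, 3, 4, 3, 3]  (obs o_2=3)
t=3: δ = [2.679e-05, 6.698e-06, 6.698e-06, 1.340e-05, 1.608e-05]  ψ = [2, 3, 1, 2, 2]  (obs o_3=0)
backtrack: best end state = 0; path = [2, 4, 2, 0]

path = [2, 4, 2, 0]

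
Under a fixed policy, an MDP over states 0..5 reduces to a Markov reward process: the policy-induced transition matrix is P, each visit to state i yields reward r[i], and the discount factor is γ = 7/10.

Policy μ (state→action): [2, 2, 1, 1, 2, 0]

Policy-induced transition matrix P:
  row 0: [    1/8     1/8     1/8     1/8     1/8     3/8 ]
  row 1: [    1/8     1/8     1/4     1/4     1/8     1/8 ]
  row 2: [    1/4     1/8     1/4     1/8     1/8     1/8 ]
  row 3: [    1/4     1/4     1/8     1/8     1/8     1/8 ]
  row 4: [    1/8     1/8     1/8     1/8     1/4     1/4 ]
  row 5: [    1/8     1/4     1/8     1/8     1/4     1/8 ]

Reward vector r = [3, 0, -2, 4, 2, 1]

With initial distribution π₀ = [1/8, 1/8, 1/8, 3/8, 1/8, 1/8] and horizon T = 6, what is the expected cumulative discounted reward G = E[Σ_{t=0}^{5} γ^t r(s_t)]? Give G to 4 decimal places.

t=0: π = [0.1250, 0.1250, 0.1250, 0.3750, 0.1250, 0.1250], E[r] = 2.0000, γ^t·E[r] = 2.000000, running G = 2.000000
t=1: π = [0.1875, 0.1875, 0.1563, 0.1406, 0.1563, 0.1719], E[r] = 1.2969, γ^t·E[r] = 0.907813, running G = 2.907813
t=2: π = [0.1621, 0.1641, 0.1680, 0.1484, 0.1660, 0.1914], E[r] = 1.2676, γ^t·E[r] = 0.621113, running G = 3.528926
t=3: π = [0.1646, 0.1675, 0.1665, 0.1455, 0.1697, 0.1863], E[r] = 1.2683, γ^t·E[r] = 0.435031, running G = 3.963956
t=4: π = [0.1640, 0.1665, 0.1667, 0.1459, 0.1695, 0.1873], E[r] = 1.2686, γ^t·E[r] = 0.304587, running G = 4.268544
t=5: π = [0.1641, 0.1667, 0.1667, 0.1458, 0.1696, 0.1872], E[r] = 1.2686, γ^t·E[r] = 0.213211, running G = 4.481755

G = 4.4818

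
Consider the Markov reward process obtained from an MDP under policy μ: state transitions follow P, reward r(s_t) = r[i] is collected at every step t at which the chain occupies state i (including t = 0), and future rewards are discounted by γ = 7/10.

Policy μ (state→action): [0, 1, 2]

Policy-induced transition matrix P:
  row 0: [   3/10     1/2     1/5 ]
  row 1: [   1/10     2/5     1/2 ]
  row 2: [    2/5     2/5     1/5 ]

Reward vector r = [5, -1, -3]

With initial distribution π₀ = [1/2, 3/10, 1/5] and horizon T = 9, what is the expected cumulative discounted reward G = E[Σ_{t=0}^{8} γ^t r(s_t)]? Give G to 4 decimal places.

G = 1.3019

t=0: π = [0.5000, 0.3000, 0.2000], E[r] = 1.6000, γ^t·E[r] = 1.600000, running G = 1.600000
t=1: π = [0.2600, 0.4500, 0.2900], E[r] = -0.0200, γ^t·E[r] = -0.014000, running G = 1.586000
t=2: π = [0.2390, 0.4260, 0.3350], E[r] = -0.2360, γ^t·E[r] = -0.115640, running G = 1.470360
t=3: π = [0.2483, 0.4239, 0.3278], E[r] = -0.1658, γ^t·E[r] = -0.056869, running G = 1.413491
t=4: π = [0.2480, 0.4248, 0.3272], E[r] = -0.1663, γ^t·E[r] = -0.039938, running G = 1.373552
t=5: π = [0.2478, 0.4248, 0.3274], E[r] = -0.1684, γ^t·E[r] = -0.028302, running G = 1.345251
t=6: π = [0.2478, 0.4248, 0.3274], E[r] = -0.1682, γ^t·E[r] = -0.019785, running G = 1.325466
t=7: π = [0.2478, 0.4248, 0.3274], E[r] = -0.1681, γ^t·E[r] = -0.013846, running G = 1.311619
t=8: π = [0.2478, 0.4248, 0.3274], E[r] = -0.1681, γ^t·E[r] = -0.009693, running G = 1.301926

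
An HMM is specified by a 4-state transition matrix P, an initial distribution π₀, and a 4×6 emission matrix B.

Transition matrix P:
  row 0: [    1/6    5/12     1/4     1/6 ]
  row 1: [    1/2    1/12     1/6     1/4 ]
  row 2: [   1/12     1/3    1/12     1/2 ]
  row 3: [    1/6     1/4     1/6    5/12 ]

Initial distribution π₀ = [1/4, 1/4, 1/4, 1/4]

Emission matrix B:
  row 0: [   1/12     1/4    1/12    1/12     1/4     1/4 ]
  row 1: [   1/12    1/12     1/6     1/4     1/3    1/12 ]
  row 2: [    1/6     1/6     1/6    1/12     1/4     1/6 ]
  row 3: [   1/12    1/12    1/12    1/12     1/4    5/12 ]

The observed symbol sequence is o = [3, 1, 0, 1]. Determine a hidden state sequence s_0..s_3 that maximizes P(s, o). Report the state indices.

t=0: δ = [2.083e-02, 6.250e-02, 2.083e-02, 2.083e-02]  (obs o_0=3)
t=1: δ = [7.812e-03, 7.234e-04, 1.736e-03, 1.302e-03]  ψ = [1, 0, 1, 1]  (obs o_1=1)
t=2: δ = [1.085e-04, 2.713e-04, 3.255e-04, 1.085e-04]  ψ = [0, 0, 0, 0]  (obs o_2=0)
t=3: δ = [3.391e-05, 9.042e-06, 7.535e-06, 1.356e-05]  ψ = [1, 2, 1, 2]  (obs o_3=1)
backtrack: best end state = 0; path = [1, 0, 1, 0]

path = [1, 0, 1, 0]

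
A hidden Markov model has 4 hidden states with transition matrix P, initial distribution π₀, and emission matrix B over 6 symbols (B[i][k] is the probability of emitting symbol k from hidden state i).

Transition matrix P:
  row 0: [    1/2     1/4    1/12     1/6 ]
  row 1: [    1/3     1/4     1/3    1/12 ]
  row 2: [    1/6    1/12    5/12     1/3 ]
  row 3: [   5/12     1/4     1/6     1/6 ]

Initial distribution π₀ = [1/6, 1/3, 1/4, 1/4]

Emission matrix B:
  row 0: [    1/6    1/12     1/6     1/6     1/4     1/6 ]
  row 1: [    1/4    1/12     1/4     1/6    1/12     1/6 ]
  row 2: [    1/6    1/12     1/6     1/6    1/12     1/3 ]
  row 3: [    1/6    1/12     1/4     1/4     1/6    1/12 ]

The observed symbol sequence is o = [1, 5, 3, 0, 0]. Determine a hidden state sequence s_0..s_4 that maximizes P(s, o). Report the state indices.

t=0: δ = [1.389e-02, 2.778e-02, 2.083e-02, 2.083e-02]  (obs o_0=1)
t=1: δ = [1.543e-03, 1.157e-03, 3.086e-03, 5.787e-04]  ψ = [1, 1, 1, 2]  (obs o_1=5)
t=2: δ = [1.286e-04, 6.430e-05, 2.143e-04, 2.572e-04]  ψ = [0, 0, 2, 2]  (obs o_2=3)
t=3: δ = [1.786e-05, 1.608e-05, 1.488e-05, 1.191e-05]  ψ = [3, 3, 2, 2]  (obs o_3=0)
t=4: δ = [1.488e-06, 1.116e-06, 1.034e-06, 8.269e-07]  ψ = [0, 0, 2, 2]  (obs o_4=0)
backtrack: best end state = 0; path = [1, 2, 3, 0, 0]

path = [1, 2, 3, 0, 0]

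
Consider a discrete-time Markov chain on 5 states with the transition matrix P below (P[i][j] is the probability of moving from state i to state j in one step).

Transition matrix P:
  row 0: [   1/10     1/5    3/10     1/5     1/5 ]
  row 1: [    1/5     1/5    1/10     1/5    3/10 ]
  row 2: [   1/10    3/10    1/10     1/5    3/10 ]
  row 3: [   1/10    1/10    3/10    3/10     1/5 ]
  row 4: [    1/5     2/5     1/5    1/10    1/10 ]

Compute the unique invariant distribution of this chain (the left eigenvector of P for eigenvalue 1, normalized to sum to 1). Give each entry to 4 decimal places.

π = [0.1465, 0.2436, 0.1910, 0.1976, 0.2213]

Balance equations π_j = Σ_i π_i·P[i][j]:
  π_0 = 1/10·π_0 + 1/5·π_1 + 1/10·π_2 + 1/10·π_3 + 1/5·π_4
  π_1 = 1/5·π_0 + 1/5·π_1 + 3/10·π_2 + 1/10·π_3 + 2/5·π_4
  π_2 = 3/10·π_0 + 1/10·π_1 + 1/10·π_2 + 3/10·π_3 + 1/5·π_4
  π_3 = 1/5·π_0 + 1/5·π_1 + 1/5·π_2 + 3/10·π_3 + 1/10·π_4
  normalize: π_0 + π_1 + π_2 + π_3 + π_4 = 1
Solving the linear system gives exactly π = [1756/11987, 2920/11987, 2289/11987, 2369/11987, 2653/11987].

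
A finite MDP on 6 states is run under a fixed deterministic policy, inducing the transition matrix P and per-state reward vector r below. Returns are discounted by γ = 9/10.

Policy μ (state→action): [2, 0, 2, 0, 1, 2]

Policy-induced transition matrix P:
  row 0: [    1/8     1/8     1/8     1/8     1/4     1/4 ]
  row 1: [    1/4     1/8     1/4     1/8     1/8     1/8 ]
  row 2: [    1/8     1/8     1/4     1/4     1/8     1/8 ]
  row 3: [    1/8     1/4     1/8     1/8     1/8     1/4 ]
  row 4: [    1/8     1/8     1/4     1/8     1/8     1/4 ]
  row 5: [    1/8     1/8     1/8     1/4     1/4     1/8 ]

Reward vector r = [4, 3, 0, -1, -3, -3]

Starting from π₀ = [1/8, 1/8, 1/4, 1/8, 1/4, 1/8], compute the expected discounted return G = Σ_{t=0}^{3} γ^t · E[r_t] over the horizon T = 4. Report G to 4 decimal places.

G = -0.8983

t=0: π = [0.1250, 0.1250, 0.2500, 0.1250, 0.2500, 0.1250], E[r] = -0.3750, γ^t·E[r] = -0.375000, running G = -0.375000
t=1: π = [0.1406, 0.1406, 0.2031, 0.1719, 0.1563, 0.1875], E[r] = -0.2188, γ^t·E[r] = -0.196875, running G = -0.571875
t=2: π = [0.1426, 0.1465, 0.1875, 0.1738, 0.1660, 0.1836], E[r] = -0.2129, γ^t·E[r] = -0.172441, running G = -0.744316
t=3: π = [0.1433, 0.1467, 0.1875, 0.1714, 0.1658, 0.1853], E[r] = -0.2112, γ^t·E[r] = -0.153951, running G = -0.898268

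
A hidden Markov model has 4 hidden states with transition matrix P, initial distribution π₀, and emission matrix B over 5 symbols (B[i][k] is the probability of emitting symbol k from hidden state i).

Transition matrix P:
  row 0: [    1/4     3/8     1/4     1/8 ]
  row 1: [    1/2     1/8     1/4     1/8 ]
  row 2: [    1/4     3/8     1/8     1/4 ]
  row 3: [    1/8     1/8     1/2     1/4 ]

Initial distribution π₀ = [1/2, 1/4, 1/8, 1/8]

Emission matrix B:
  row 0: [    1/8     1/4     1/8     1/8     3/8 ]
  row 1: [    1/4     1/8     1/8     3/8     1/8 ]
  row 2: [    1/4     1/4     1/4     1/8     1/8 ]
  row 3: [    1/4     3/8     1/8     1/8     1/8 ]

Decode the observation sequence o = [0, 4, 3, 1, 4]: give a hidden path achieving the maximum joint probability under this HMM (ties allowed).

path = [1, 0, 1, 0, 0]

t=0: δ = [6.250e-02, 6.250e-02, 3.125e-02, 3.125e-02]  (obs o_0=0)
t=1: δ = [1.172e-02, 2.930e-03, 1.953e-03, 9.766e-04]  ψ = [1, 0, 0, 0]  (obs o_1=4)
t=2: δ = [3.662e-04, 1.648e-03, 3.662e-04, 1.831e-04]  ψ = [0, 0, 0, 0]  (obs o_2=3)
t=3: δ = [2.060e-04, 2.575e-05, 1.030e-04, 7.725e-05]  ψ = [1, 1, 1, 1]  (obs o_3=1)
t=4: δ = [1.931e-05, 9.656e-06, 6.437e-06, 3.219e-06]  ψ = [0, 0, 0, 0]  (obs o_4=4)
backtrack: best end state = 0; path = [1, 0, 1, 0, 0]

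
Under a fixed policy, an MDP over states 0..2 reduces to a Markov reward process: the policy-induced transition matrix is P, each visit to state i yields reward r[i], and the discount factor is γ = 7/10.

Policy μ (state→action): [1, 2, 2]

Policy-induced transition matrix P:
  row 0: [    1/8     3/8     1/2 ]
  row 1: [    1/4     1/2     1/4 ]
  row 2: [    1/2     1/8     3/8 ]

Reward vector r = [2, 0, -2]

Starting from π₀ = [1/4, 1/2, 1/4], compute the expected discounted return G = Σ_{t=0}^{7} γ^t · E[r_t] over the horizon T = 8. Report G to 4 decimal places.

t=0: π = [0.2500, 0.5000, 0.2500], E[r] = 0.0000, γ^t·E[r] = 0.000000, running G = 0.000000
t=1: π = [0.2813, 0.3750, 0.3438], E[r] = -0.1250, γ^t·E[r] = -0.087500, running G = -0.087500
t=2: π = [0.3008, 0.3359, 0.3633], E[r] = -0.1250, γ^t·E[r] = -0.061250, running G = -0.148750
t=3: π = [0.3032, 0.3262, 0.3706], E[r] = -0.1348, γ^t·E[r] = -0.046225, running G = -0.194975
t=4: π = [0.3047, 0.3231, 0.3721], E[r] = -0.1348, γ^t·E[r] = -0.032357, running G = -0.227332
t=5: π = [0.3049, 0.3224, 0.3727], E[r] = -0.1355, γ^t·E[r] = -0.022778, running G = -0.250110
t=6: π = [0.3051, 0.3221, 0.3728], E[r] = -0.1355, γ^t·E[r] = -0.015945, running G = -0.266055
t=7: π = [0.3051, 0.3221, 0.3729], E[r] = -0.1356, γ^t·E[r] = -0.011166, running G = -0.277221

G = -0.2772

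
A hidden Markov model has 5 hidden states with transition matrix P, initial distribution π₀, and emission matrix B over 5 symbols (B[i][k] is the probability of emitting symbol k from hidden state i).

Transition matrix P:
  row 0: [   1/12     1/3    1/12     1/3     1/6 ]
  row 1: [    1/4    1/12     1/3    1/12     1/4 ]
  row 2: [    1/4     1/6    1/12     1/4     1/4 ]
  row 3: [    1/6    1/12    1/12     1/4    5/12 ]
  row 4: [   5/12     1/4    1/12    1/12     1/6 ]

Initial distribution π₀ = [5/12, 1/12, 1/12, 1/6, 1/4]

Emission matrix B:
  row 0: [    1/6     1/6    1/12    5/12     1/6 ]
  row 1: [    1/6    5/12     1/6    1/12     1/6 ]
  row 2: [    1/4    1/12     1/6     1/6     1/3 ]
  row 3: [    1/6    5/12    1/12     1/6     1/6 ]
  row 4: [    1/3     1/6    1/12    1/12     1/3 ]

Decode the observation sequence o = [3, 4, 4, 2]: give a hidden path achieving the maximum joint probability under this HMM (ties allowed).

t=0: δ = [1.736e-01, 6.944e-03, 1.389e-02, 2.778e-02, 2.083e-02]  (obs o_0=3)
t=1: δ = [2.411e-03, 9.645e-03, 4.823e-03, 9.645e-03, 9.645e-03]  ψ = [0, 0, 0, 0, 0]  (obs o_1=4)
t=2: δ = [6.698e-04, 4.019e-04, 1.072e-03, 4.019e-04, 1.340e-03]  ψ = [4, 4, 1, 3, 3]  (obs o_2=4)
t=3: δ = [4.651e-05, 5.582e-05, 2.233e-05, 2.233e-05, 2.233e-05]  ψ = [4, 4, 1, 2, 2]  (obs o_3=2)
backtrack: best end state = 1; path = [0, 3, 4, 1]

path = [0, 3, 4, 1]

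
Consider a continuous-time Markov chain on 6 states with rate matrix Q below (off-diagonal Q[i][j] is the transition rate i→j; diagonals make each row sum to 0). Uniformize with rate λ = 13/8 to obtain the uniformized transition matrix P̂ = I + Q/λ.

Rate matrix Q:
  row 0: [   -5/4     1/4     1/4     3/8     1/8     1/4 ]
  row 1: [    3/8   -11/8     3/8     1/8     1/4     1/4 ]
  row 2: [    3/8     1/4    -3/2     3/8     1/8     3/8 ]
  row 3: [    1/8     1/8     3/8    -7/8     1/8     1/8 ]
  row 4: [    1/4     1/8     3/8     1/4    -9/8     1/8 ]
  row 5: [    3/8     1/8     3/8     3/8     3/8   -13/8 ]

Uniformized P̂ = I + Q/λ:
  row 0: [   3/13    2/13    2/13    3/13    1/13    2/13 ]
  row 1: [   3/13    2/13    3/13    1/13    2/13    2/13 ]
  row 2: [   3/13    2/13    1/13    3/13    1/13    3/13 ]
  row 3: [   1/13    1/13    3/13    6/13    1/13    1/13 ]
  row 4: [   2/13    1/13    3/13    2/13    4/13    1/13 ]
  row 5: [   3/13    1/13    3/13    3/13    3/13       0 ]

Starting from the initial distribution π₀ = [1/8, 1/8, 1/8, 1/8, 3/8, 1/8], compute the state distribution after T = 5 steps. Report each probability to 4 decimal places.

π = [0.1799, 0.1140, 0.1880, 0.2633, 0.1354, 0.1193]

t=0: π = [0.1250, 0.1250, 0.1250, 0.1250, 0.3750, 0.1250]
t=1: π = [0.1827, 0.1058, 0.2019, 0.2115, 0.1923, 0.1058]
t=2: π = [0.1834, 0.1146, 0.1857, 0.2485, 0.1457, 0.1220]
t=3: π = [0.1813, 0.1141, 0.1881, 0.2593, 0.1381, 0.1190]
t=4: π = [0.1803, 0.1141, 0.1879, 0.2624, 0.1359, 0.1194]
t=5: π = [0.1799, 0.1140, 0.1880, 0.2633, 0.1354, 0.1193]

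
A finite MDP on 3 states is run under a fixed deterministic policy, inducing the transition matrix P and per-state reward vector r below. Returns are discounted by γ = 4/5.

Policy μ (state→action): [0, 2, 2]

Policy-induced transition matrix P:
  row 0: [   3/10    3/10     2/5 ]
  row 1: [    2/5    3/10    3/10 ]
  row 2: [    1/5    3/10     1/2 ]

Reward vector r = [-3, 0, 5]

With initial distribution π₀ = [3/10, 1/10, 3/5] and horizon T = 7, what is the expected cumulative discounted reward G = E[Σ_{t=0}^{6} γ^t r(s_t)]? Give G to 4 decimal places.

G = 5.8794

t=0: π = [0.3000, 0.1000, 0.6000], E[r] = 2.1000, γ^t·E[r] = 2.100000, running G = 2.100000
t=1: π = [0.2500, 0.3000, 0.4500], E[r] = 1.5000, γ^t·E[r] = 1.200000, running G = 3.300000
t=2: π = [0.2850, 0.3000, 0.4150], E[r] = 1.2200, γ^t·E[r] = 0.780800, running G = 4.080800
t=3: π = [0.2885, 0.3000, 0.4115], E[r] = 1.1920, γ^t·E[r] = 0.610304, running G = 4.691104
t=4: π = [0.2889, 0.3000, 0.4112], E[r] = 1.1892, γ^t·E[r] = 0.487096, running G = 5.178200
t=5: π = [0.2889, 0.3000, 0.4111], E[r] = 1.1889, γ^t·E[r] = 0.389585, running G = 5.567786
t=6: π = [0.2889, 0.3000, 0.4111], E[r] = 1.1889, γ^t·E[r] = 0.311661, running G = 5.879447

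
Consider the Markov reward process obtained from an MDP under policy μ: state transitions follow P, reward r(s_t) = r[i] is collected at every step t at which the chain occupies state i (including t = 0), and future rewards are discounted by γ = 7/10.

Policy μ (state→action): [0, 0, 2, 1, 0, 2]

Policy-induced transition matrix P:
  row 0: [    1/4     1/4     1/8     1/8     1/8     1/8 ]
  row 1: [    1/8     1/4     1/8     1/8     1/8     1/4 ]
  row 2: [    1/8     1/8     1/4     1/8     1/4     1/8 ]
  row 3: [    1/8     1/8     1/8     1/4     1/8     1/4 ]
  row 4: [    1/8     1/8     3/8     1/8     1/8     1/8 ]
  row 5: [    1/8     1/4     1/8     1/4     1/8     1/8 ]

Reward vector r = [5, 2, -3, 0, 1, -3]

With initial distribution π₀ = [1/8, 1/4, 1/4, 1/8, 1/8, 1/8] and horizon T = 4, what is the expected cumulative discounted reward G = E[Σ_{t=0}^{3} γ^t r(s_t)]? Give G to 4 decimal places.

t=0: π = [0.1250, 0.2500, 0.2500, 0.1250, 0.1250, 0.1250], E[r] = 0.1250, γ^t·E[r] = 0.125000, running G = 0.125000
t=1: π = [0.1406, 0.1875, 0.1875, 0.1563, 0.1563, 0.1719], E[r] = 0.1563, γ^t·E[r] = 0.109375, running G = 0.234375
t=2: π = [0.1426, 0.1875, 0.1875, 0.1660, 0.1484, 0.1680], E[r] = 0.1699, γ^t·E[r] = 0.083262, running G = 0.317637
t=3: π = [0.1428, 0.1873, 0.1855, 0.1667, 0.1484, 0.1692], E[r] = 0.1729, γ^t·E[r] = 0.059288, running G = 0.376925

G = 0.3769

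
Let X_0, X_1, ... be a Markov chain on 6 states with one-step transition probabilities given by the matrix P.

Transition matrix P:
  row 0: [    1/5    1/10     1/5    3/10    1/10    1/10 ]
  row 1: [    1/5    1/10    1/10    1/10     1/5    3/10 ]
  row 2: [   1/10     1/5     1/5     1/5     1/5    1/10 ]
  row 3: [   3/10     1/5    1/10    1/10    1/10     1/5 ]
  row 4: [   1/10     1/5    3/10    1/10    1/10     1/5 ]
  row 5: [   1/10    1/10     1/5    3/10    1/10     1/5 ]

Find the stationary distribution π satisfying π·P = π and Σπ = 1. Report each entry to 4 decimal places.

Balance equations π_j = Σ_i π_i·P[i][j]:
  π_0 = 1/5·π_0 + 1/5·π_1 + 1/10·π_2 + 3/10·π_3 + 1/10·π_4 + 1/10·π_5
  π_1 = 1/10·π_0 + 1/10·π_1 + 1/5·π_2 + 1/5·π_3 + 1/5·π_4 + 1/10·π_5
  π_2 = 1/5·π_0 + 1/10·π_1 + 1/5·π_2 + 1/10·π_3 + 3/10·π_4 + 1/5·π_5
  π_3 = 3/10·π_0 + 1/10·π_1 + 1/5·π_2 + 1/10·π_3 + 1/10·π_4 + 3/10·π_5
  π_4 = 1/10·π_0 + 1/5·π_1 + 1/5·π_2 + 1/10·π_3 + 1/10·π_4 + 1/10·π_5
  normalize: π_0 + π_1 + π_2 + π_3 + π_4 + π_5 = 1
Solving the linear system gives exactly π = [2278/13437, 224/1493, 268/1493, 561/2986, 397/2986, 2420/13437].

π = [0.1695, 0.1500, 0.1795, 0.1879, 0.1330, 0.1801]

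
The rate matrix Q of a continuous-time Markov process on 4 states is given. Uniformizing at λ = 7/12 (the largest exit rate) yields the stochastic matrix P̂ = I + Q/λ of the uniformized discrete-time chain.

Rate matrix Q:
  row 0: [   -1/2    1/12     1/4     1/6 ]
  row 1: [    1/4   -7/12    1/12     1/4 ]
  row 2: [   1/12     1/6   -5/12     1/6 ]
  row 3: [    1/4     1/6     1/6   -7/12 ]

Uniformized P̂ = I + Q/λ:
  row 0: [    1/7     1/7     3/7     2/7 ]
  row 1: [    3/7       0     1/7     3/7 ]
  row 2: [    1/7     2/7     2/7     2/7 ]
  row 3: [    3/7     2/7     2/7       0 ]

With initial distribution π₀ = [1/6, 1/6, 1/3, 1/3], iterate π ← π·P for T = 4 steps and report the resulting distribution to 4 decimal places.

π = [0.2670, 0.1916, 0.2961, 0.2453]

t=0: π = [0.1667, 0.1667, 0.3333, 0.3333]
t=1: π = [0.2857, 0.2143, 0.2857, 0.2143]
t=2: π = [0.2653, 0.1837, 0.2959, 0.2551]
t=3: π = [0.2682, 0.1953, 0.2974, 0.2391]
t=4: π = [0.2670, 0.1916, 0.2961, 0.2453]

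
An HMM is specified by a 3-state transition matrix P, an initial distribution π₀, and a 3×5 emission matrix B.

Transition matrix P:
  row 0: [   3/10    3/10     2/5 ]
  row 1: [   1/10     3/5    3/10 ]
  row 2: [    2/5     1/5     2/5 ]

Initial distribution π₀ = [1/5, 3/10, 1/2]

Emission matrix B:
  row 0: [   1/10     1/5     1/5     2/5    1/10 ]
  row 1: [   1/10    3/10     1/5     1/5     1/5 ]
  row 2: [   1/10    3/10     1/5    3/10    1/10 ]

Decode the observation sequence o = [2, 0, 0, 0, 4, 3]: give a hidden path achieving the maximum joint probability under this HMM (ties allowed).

t=0: δ = [4.000e-02, 6.000e-02, 1.000e-01]  (obs o_0=2)
t=1: δ = [4.000e-03, 3.600e-03, 4.000e-03]  ψ = [2, 1, 2]  (obs o_1=0)
t=2: δ = [1.600e-04, 2.160e-04, 1.600e-04]  ψ = [2, 1, 0]  (obs o_2=0)
t=3: δ = [6.400e-06, 1.296e-05, 6.480e-06]  ψ = [2, 1, 1]  (obs o_3=0)
t=4: δ = [2.592e-07, 1.555e-06, 3.888e-07]  ψ = [2, 1, 1]  (obs o_4=4)
t=5: δ = [6.221e-08, 1.866e-07, 1.400e-07]  ψ = [1, 1, 1]  (obs o_5=3)
backtrack: best end state = 1; path = [1, 1, 1, 1, 1, 1]

path = [1, 1, 1, 1, 1, 1]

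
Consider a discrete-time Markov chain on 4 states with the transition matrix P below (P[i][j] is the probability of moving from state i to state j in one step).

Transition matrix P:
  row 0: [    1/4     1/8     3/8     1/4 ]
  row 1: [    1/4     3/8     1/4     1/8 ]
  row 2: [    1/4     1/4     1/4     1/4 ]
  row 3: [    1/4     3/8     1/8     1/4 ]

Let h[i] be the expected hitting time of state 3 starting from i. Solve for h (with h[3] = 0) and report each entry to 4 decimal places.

h = [4.4898, 5.2245, 4.5714, 0.0000]

First-step conditioning: h[3] = 0; for i ≠ 3, h[i] = 1 + Σ_k P[i][k]·h[k].
  h[0] = 1 + 1/4·h[0] + 1/8·h[1] + 3/8·h[2]
  h[1] = 1 + 1/4·h[0] + 3/8·h[1] + 1/4·h[2]
  h[2] = 1 + 1/4·h[0] + 1/4·h[1] + 1/4·h[2]
Solving the 3×3 linear system over states ≠ 3 gives exactly h = [220/49, 256/49, 32/7, 0] (h[3] = 0 is the target).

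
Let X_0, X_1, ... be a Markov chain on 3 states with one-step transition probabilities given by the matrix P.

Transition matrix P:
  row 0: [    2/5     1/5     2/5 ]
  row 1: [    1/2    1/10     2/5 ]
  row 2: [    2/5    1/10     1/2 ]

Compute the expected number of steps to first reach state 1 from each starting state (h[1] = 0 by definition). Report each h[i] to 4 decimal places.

h = [6.4286, 0.0000, 7.1429]

First-step conditioning: h[1] = 0; for i ≠ 1, h[i] = 1 + Σ_k P[i][k]·h[k].
  h[0] = 1 + 2/5·h[0] + 2/5·h[2]
  h[2] = 1 + 2/5·h[0] + 1/2·h[2]
Solving the 2×2 linear system over states ≠ 1 gives exactly h = [45/7, 0, 50/7] (h[1] = 0 is the target).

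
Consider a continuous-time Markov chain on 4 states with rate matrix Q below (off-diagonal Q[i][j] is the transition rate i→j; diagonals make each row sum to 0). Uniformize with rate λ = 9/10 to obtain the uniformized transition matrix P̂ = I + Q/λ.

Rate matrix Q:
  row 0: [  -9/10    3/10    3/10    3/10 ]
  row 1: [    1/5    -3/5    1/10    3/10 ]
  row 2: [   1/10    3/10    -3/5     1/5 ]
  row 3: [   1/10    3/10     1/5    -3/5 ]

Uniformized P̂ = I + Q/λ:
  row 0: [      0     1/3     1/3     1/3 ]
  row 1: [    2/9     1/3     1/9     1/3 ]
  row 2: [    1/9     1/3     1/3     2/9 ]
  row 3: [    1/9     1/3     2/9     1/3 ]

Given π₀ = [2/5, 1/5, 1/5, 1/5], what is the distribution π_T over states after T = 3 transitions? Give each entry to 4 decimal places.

t=0: π = [0.4000, 0.2000, 0.2000, 0.2000]
t=1: π = [0.0889, 0.3333, 0.2667, 0.3111]
t=2: π = [0.1383, 0.3333, 0.2247, 0.3037]
t=3: π = [0.1328, 0.3333, 0.2255, 0.3084]

π = [0.1328, 0.3333, 0.2255, 0.3084]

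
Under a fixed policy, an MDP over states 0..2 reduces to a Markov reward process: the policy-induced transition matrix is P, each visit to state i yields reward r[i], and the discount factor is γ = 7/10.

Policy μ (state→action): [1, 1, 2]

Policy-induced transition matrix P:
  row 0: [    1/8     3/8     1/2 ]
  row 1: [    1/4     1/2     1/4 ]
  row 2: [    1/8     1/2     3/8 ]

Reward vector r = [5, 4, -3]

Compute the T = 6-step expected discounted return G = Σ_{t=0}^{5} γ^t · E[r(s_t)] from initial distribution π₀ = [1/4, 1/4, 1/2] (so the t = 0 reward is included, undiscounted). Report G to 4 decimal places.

t=0: π = [0.2500, 0.2500, 0.5000], E[r] = 0.7500, γ^t·E[r] = 0.750000, running G = 0.750000
t=1: π = [0.1563, 0.4688, 0.3750], E[r] = 1.5313, γ^t·E[r] = 1.071875, running G = 1.821875
t=2: π = [0.1836, 0.4805, 0.3359], E[r] = 1.8320, γ^t·E[r] = 0.897695, running G = 2.719570
t=3: π = [0.1851, 0.4771, 0.3379], E[r] = 1.8198, γ^t·E[r] = 0.624200, running G = 3.343770
t=4: π = [0.1846, 0.4769, 0.3385], E[r] = 1.8151, γ^t·E[r] = 0.435811, running G = 3.779581
t=5: π = [0.1846, 0.4769, 0.3385], E[r] = 1.8153, γ^t·E[r] = 0.305100, running G = 4.084681

G = 4.0847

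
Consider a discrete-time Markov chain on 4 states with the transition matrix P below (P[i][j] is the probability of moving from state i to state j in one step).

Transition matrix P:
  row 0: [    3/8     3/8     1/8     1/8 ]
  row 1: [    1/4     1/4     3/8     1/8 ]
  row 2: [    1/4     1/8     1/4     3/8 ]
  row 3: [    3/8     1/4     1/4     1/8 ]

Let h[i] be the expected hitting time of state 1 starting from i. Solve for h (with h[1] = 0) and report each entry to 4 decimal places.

h = [3.2000, 0.0000, 4.2667, 3.7333]

First-step conditioning: h[1] = 0; for i ≠ 1, h[i] = 1 + Σ_k P[i][k]·h[k].
  h[0] = 1 + 3/8·h[0] + 1/8·h[2] + 1/8·h[3]
  h[2] = 1 + 1/4·h[0] + 1/4·h[2] + 3/8·h[3]
  h[3] = 1 + 3/8·h[0] + 1/4·h[2] + 1/8·h[3]
Solving the 3×3 linear system over states ≠ 1 gives exactly h = [16/5, 0, 64/15, 56/15] (h[1] = 0 is the target).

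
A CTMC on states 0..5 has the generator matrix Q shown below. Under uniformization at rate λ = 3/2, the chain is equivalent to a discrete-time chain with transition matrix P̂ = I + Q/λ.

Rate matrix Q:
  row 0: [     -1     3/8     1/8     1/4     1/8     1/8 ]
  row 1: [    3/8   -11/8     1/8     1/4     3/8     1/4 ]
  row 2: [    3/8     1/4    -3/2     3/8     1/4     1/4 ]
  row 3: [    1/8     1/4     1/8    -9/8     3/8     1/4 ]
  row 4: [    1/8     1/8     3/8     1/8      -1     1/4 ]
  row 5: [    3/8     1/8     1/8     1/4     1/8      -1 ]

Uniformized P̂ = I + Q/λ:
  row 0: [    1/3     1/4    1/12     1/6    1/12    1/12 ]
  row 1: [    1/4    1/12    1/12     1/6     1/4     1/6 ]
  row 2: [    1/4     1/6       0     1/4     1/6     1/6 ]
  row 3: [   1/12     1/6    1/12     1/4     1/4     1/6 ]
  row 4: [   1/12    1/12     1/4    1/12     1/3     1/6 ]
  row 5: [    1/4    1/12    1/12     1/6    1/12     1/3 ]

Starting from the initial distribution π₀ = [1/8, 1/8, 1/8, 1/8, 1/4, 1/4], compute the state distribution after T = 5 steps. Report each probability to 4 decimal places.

t=0: π = [0.1250, 0.1250, 0.1250, 0.1250, 0.2500, 0.2500]
t=1: π = [0.1979, 0.1250, 0.1146, 0.1667, 0.1979, 0.1979]
t=2: π = [0.2057, 0.1398, 0.1068, 0.1736, 0.1910, 0.1832]
t=3: π = [0.2064, 0.1410, 0.1063, 0.1741, 0.1922, 0.1800]
t=4: π = [0.2061, 0.1411, 0.1065, 0.1740, 0.1928, 0.1795]
t=5: π = [0.2061, 0.1411, 0.1066, 0.1740, 0.1929, 0.1794]

π = [0.2061, 0.1411, 0.1066, 0.1740, 0.1929, 0.1794]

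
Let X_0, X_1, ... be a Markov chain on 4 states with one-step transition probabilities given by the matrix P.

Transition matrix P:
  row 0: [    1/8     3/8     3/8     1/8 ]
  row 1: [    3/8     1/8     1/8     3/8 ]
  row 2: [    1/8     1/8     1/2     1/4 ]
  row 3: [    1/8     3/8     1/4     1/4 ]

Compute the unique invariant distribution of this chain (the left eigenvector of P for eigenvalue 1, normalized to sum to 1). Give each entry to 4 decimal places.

π = [0.1838, 0.2350, 0.3248, 0.2564]

Balance equations π_j = Σ_i π_i·P[i][j]:
  π_0 = 1/8·π_0 + 3/8·π_1 + 1/8·π_2 + 1/8·π_3
  π_1 = 3/8·π_0 + 1/8·π_1 + 1/8·π_2 + 3/8·π_3
  π_2 = 3/8·π_0 + 1/8·π_1 + 1/2·π_2 + 1/4·π_3
  normalize: π_0 + π_1 + π_2 + π_3 = 1
Solving the linear system gives exactly π = [43/234, 55/234, 38/117, 10/39].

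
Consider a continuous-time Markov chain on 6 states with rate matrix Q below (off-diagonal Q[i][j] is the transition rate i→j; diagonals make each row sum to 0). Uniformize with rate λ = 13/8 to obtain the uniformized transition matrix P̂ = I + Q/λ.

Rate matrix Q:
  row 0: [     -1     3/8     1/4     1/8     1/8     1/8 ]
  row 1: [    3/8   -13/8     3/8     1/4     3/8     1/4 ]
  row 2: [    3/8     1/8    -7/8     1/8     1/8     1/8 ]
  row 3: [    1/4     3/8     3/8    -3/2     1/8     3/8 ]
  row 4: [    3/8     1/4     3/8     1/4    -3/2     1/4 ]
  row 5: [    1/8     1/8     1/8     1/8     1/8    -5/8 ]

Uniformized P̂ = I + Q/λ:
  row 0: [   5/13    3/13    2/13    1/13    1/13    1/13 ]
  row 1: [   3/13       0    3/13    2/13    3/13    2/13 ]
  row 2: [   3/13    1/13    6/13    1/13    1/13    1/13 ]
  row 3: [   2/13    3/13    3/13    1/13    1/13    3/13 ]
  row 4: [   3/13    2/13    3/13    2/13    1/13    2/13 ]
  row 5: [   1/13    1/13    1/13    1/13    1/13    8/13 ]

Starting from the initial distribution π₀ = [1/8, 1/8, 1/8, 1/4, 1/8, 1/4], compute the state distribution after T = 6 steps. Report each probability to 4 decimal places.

π = [0.2209, 0.1232, 0.2303, 0.0938, 0.0958, 0.2360]

t=0: π = [0.1250, 0.1250, 0.1250, 0.2500, 0.1250, 0.2500]
t=1: π = [0.1923, 0.1346, 0.2115, 0.0962, 0.0962, 0.2692]
t=2: π = [0.2115, 0.1183, 0.2234, 0.0947, 0.0976, 0.2544]
t=3: π = [0.2169, 0.1224, 0.2269, 0.0935, 0.0951, 0.2451]
t=4: π = [0.2192, 0.1226, 0.2287, 0.0937, 0.0958, 0.2400]
t=5: π = [0.2204, 0.1230, 0.2298, 0.0937, 0.0958, 0.2374]
t=6: π = [0.2209, 0.1232, 0.2303, 0.0938, 0.0958, 0.2360]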